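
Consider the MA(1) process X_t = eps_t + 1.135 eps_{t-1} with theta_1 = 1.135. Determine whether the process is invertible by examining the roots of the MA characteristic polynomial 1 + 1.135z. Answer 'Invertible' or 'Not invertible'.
\text{Not invertible}

The MA(q) characteristic polynomial is P(z) = 1 + 1.135z.
Invertibility requires all roots to lie outside the unit circle, i.e. |z| > 1 for every root.
This is linear in z: 1 + (1.135) z = 0  =>  z = -1/(1.135) = -0.881057,  |z| = 0.881057.
Moduli of all roots: 0.8811.
All moduli strictly greater than 1? No.
Verdict: Not invertible.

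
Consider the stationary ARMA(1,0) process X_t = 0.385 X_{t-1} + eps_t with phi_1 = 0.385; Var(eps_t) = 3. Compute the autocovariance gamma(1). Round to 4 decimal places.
\gamma(1) = 1.3560

Multiply the model equation by X_{t-k} and take expectations. With theta_0 = psi_0 = 1 and psi_j the MA(infinity) weights, this gives
  gamma(k) - sum_i phi_i gamma(k-i) = c_k,
  c_k = sigma^2 * sum_{j=k..q} theta_j psi_{j-k}   (c_k = 0 for k > q),
using gamma(-m) = gamma(m).
Pure AR (q = 0): c_0 = sigma^2 = 3, c_k = 0 for k >= 1.
Equations for k = 0 and k = 1 (AR order 1):
  gamma(0) = phi_1 gamma(1) + c_0
  gamma(1) = phi_1 gamma(0) + c_1
Substituting the second into the first: gamma(0) (1 - phi_1^2) = c_0 + phi_1 c_1, so
  gamma(0) = c_0 / (1 - phi_1^2) = 3 / (1 - (0.385)^2) = 3 / 0.851775 = 3.522057.
  gamma(1) = phi_1 gamma(0) = (0.385)(3.522057) = 1.355992.
Therefore gamma(1) = 1.3560 (to 4 decimal places).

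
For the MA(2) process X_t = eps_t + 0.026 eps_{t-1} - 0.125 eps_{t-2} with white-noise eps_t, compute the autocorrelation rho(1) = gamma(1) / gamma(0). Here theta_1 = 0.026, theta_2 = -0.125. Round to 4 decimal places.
\rho(1) = 0.0224

For an MA(q) process with theta_0 = 1, the autocovariance is
  gamma(k) = sigma^2 * sum_{i=0..q-k} theta_i * theta_{i+k},
and rho(k) = gamma(k) / gamma(0). Sigma^2 cancels.
  numerator   = (1)*(0.026) + (0.026)*(-0.125) = 0.02275.
  denominator = (1)^2 + (0.026)^2 + (-0.125)^2 = 1.016301.
  rho(1) = 0.02275 / 1.016301 = 0.0224.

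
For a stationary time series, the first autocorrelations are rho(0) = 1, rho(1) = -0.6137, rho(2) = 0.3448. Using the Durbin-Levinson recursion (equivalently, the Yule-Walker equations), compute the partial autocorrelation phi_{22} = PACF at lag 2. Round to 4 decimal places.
\phi_{22} = -0.0511

The PACF at lag k is phi_{kk}, the last component of the solution
to the Yule-Walker system G_k phi = r_k where
  (G_k)_{ij} = rho(|i - j|), (r_k)_i = rho(i), i,j = 1..k.
Equivalently, Durbin-Levinson gives phi_{kk} iteratively:
  phi_{11} = rho(1)
  phi_{kk} = [rho(k) - sum_{j=1..k-1} phi_{k-1,j} rho(k-j)]
            / [1 - sum_{j=1..k-1} phi_{k-1,j} rho(j)],
  phi_{k,j} = phi_{k-1,j} - phi_{kk} phi_{k-1,k-j},  j = 1..k-1.
Step k = 1:
  phi_11 = rho(1) = -0.6137.
Step k = 2:
  phi_22 = [rho(2) - phi_11 rho(1)] / [1 - phi_11 rho(1)] = [0.3448 - (-0.6137)(-0.6137)] / [1 - (-0.6137)(-0.6137)]
         = -0.03182769 / 0.62337231 = -0.0511.
Therefore phi_{22} = -0.0511.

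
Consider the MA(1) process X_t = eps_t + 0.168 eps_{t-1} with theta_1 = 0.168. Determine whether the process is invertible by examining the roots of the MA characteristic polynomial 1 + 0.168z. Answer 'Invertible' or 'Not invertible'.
\text{Invertible}

The MA(q) characteristic polynomial is P(z) = 1 + 0.168z.
Invertibility requires all roots to lie outside the unit circle, i.e. |z| > 1 for every root.
This is linear in z: 1 + (0.168) z = 0  =>  z = -1/(0.168) = -5.952381,  |z| = 5.952381.
Moduli of all roots: 5.9524.
All moduli strictly greater than 1? Yes.
Verdict: Invertible.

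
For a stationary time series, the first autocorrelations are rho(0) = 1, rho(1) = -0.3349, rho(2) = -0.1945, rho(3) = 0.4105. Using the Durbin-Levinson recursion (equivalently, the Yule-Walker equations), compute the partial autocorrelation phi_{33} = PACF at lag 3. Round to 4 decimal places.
\phi_{33} = 0.2650

The PACF at lag k is phi_{kk}, the last component of the solution
to the Yule-Walker system G_k phi = r_k where
  (G_k)_{ij} = rho(|i - j|), (r_k)_i = rho(i), i,j = 1..k.
Equivalently, Durbin-Levinson gives phi_{kk} iteratively:
  phi_{11} = rho(1)
  phi_{kk} = [rho(k) - sum_{j=1..k-1} phi_{k-1,j} rho(k-j)]
            / [1 - sum_{j=1..k-1} phi_{k-1,j} rho(j)],
  phi_{k,j} = phi_{k-1,j} - phi_{kk} phi_{k-1,k-j},  j = 1..k-1.
Step k = 1:
  phi_11 = rho(1) = -0.3349.
Step k = 2:
  phi_22 = [rho(2) - phi_11 rho(1)] / [1 - phi_11 rho(1)] = [-0.1945 - (-0.3349)(-0.3349)] / [1 - (-0.3349)(-0.3349)]
         = -0.30665801 / 0.88784199 = -0.345397.
  Update: phi_21 = phi_11 - phi_22 phi_11 = -0.3349 - (-0.345397)(-0.3349) = -0.450573.
Step k = 3:
  phi_33 = [rho(3) - phi_21 rho(2) - phi_22 rho(1)] / [1 - phi_21 rho(1) - phi_22 rho(2)]
    numerator   = 0.4105 - (-0.450573)(-0.1945) - (-0.345397)(-0.3349) = 0.20718999
    denominator = 1 - (-0.450573)(-0.3349) - (-0.345397)(-0.1945) = 0.78192322
  phi_33 = 0.20718999 / 0.78192322 = 0.265.
Therefore phi_{33} = 0.2650.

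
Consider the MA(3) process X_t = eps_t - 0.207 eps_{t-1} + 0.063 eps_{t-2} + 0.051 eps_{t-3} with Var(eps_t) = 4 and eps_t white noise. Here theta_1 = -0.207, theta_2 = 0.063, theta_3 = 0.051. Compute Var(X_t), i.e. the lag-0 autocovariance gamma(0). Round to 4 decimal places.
\gamma(0) = 4.1977

For an MA(q) process X_t = eps_t + sum_i theta_i eps_{t-i} with
Var(eps_t) = sigma^2, the variance is
  gamma(0) = sigma^2 * (1 + sum_i theta_i^2).
  sum_i theta_i^2 = (-0.207)^2 + (0.063)^2 + (0.051)^2 = 0.042849 + 0.003969 + 0.002601 = 0.049419.
  gamma(0) = 4 * (1 + 0.049419) = 4 * 1.049419 = 4.197676, which rounds to 4.1977.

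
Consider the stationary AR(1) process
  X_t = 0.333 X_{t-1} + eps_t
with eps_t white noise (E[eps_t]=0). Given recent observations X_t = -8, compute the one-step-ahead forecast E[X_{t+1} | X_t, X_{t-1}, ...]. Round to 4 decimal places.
E[X_{t+1} \mid \mathcal F_t] = -2.6640

For an AR(p) model X_t = c + sum_i phi_i X_{t-i} + eps_t, the
one-step-ahead conditional mean is
  E[X_{t+1} | X_t, ...] = c + sum_i phi_i X_{t+1-i}.
Substitute known values:
  E[X_{t+1} | ...] = (0.333) * (-8)
                   = -2.6640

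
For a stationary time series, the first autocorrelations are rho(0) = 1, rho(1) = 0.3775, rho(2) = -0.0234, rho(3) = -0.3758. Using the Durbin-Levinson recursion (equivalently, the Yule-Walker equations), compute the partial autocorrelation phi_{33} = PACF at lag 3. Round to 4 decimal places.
\phi_{33} = -0.3540

The PACF at lag k is phi_{kk}, the last component of the solution
to the Yule-Walker system G_k phi = r_k where
  (G_k)_{ij} = rho(|i - j|), (r_k)_i = rho(i), i,j = 1..k.
Equivalently, Durbin-Levinson gives phi_{kk} iteratively:
  phi_{11} = rho(1)
  phi_{kk} = [rho(k) - sum_{j=1..k-1} phi_{k-1,j} rho(k-j)]
            / [1 - sum_{j=1..k-1} phi_{k-1,j} rho(j)],
  phi_{k,j} = phi_{k-1,j} - phi_{kk} phi_{k-1,k-j},  j = 1..k-1.
Step k = 1:
  phi_11 = rho(1) = 0.3775.
Step k = 2:
  phi_22 = [rho(2) - phi_11 rho(1)] / [1 - phi_11 rho(1)] = [-0.0234 - (0.3775)(0.3775)] / [1 - (0.3775)(0.3775)]
         = -0.16590625 / 0.85749375 = -0.193478.
  Update: phi_21 = phi_11 - phi_22 phi_11 = 0.3775 - (-0.193478)(0.3775) = 0.450538.
Step k = 3:
  phi_33 = [rho(3) - phi_21 rho(2) - phi_22 rho(1)] / [1 - phi_21 rho(1) - phi_22 rho(2)]
    numerator   = -0.3758 - (0.450538)(-0.0234) - (-0.193478)(0.3775) = -0.29221943
    denominator = 1 - (0.450538)(0.3775) - (-0.193478)(-0.0234) = 0.82539453
  phi_33 = -0.29221943 / 0.82539453 = -0.354.
Therefore phi_{33} = -0.3540.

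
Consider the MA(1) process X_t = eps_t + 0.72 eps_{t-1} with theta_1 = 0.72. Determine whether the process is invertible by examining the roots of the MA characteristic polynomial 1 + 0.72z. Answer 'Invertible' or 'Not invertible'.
\text{Invertible}

The MA(q) characteristic polynomial is P(z) = 1 + 0.72z.
Invertibility requires all roots to lie outside the unit circle, i.e. |z| > 1 for every root.
This is linear in z: 1 + (0.72) z = 0  =>  z = -1/(0.72) = -1.388889,  |z| = 1.388889.
Moduli of all roots: 1.3889.
All moduli strictly greater than 1? Yes.
Verdict: Invertible.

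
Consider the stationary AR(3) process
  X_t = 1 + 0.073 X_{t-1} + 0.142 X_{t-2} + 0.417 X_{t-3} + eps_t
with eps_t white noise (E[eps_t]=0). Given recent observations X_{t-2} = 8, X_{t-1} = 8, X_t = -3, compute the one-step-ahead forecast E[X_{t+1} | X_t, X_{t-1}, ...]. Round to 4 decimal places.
E[X_{t+1} \mid \mathcal F_t] = 5.2530

For an AR(p) model X_t = c + sum_i phi_i X_{t-i} + eps_t, the
one-step-ahead conditional mean is
  E[X_{t+1} | X_t, ...] = c + sum_i phi_i X_{t+1-i}.
Substitute known values:
  E[X_{t+1} | ...] = 1 + (0.073) * (-3) + (0.142) * (8) + (0.417) * (8)
                   = 5.2530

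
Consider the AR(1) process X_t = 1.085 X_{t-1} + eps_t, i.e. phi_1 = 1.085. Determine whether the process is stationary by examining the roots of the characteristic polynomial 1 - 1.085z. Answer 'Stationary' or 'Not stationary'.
\text{Not stationary}

The AR(p) characteristic polynomial is P(z) = 1 - 1.085z.
Stationarity requires all roots to lie outside the unit circle, i.e. |z| > 1 for every root.
This is linear in z: 1 + (-1.085) z = 0  =>  z = -1/(-1.085) = 0.921659,  |z| = 0.921659.
Moduli of all roots: 0.9217.
All moduli strictly greater than 1? No.
Verdict: Not stationary.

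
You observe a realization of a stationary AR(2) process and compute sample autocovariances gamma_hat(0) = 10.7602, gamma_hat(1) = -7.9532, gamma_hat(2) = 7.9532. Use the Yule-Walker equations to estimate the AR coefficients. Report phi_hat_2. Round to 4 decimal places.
\hat\phi_{2} = 0.4250

The Yule-Walker equations for an AR(p) process read, in matrix form,
  Gamma_p phi = r_p,   with   (Gamma_p)_{ij} = gamma(|i - j|),
                       (r_p)_i = gamma(i),   i,j = 1..p.
Substitute the sample gammas (Toeplitz matrix and right-hand side of size 2):
  Gamma_p = [[10.7602, -7.9532], [-7.9532, 10.7602]]
  r_p     = [-7.9532, 7.9532]
Written out:
  10.7602 phi_1 - 7.9532 phi_2 = -7.9532
  -7.9532 phi_1 + 10.7602 phi_2 = 7.9532
Solve by Cramer's rule:
  det = gamma(0)^2 - gamma(1)^2 = (10.7602)^2 - (-7.9532)^2 = 115.78190404 - 63.25339024 = 52.5285138
  phi_hat_1 = [gamma(1) gamma(0) - gamma(1) gamma(2)] / det = [(-7.9532)(10.7602) - (-7.9532)(7.9532)] / 52.5285138 = -22.3246324 / 52.5285138 = -0.425
  phi_hat_2 = [gamma(0) gamma(2) - gamma(1)^2] / det = [(10.7602)(7.9532) - (-7.9532)^2] / 52.5285138 = 22.3246324 / 52.5285138 = 0.425
So phi_hat = [-0.4250, 0.4250].
Therefore phi_hat_2 = 0.4250.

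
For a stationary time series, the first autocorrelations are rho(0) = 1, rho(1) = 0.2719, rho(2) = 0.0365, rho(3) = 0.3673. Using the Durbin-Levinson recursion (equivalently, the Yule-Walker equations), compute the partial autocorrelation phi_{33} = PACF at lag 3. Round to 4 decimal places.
\phi_{33} = 0.3980

The PACF at lag k is phi_{kk}, the last component of the solution
to the Yule-Walker system G_k phi = r_k where
  (G_k)_{ij} = rho(|i - j|), (r_k)_i = rho(i), i,j = 1..k.
Equivalently, Durbin-Levinson gives phi_{kk} iteratively:
  phi_{11} = rho(1)
  phi_{kk} = [rho(k) - sum_{j=1..k-1} phi_{k-1,j} rho(k-j)]
            / [1 - sum_{j=1..k-1} phi_{k-1,j} rho(j)],
  phi_{k,j} = phi_{k-1,j} - phi_{kk} phi_{k-1,k-j},  j = 1..k-1.
Step k = 1:
  phi_11 = rho(1) = 0.2719.
Step k = 2:
  phi_22 = [rho(2) - phi_11 rho(1)] / [1 - phi_11 rho(1)] = [0.0365 - (0.2719)(0.2719)] / [1 - (0.2719)(0.2719)]
         = -0.03742961 / 0.92607039 = -0.040418.
  Update: phi_21 = phi_11 - phi_22 phi_11 = 0.2719 - (-0.040418)(0.2719) = 0.28289.
Step k = 3:
  phi_33 = [rho(3) - phi_21 rho(2) - phi_22 rho(1)] / [1 - phi_21 rho(1) - phi_22 rho(2)]
    numerator   = 0.3673 - (0.28289)(0.0365) - (-0.040418)(0.2719) = 0.3679641
    denominator = 1 - (0.28289)(0.2719) - (-0.040418)(0.0365) = 0.92455757
  phi_33 = 0.3679641 / 0.92455757 = 0.398.
Therefore phi_{33} = 0.3980.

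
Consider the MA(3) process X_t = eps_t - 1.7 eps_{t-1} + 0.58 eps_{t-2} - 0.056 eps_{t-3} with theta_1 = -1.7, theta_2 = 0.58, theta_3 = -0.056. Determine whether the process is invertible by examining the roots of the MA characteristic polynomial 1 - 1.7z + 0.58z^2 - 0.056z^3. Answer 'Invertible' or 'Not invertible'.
\text{Not invertible}

The MA(q) characteristic polynomial is P(z) = 1 - 1.7z + 0.58z^2 - 0.056z^3.
Invertibility requires all roots to lie outside the unit circle, i.e. |z| > 1 for every root.
Degree 3: look for a simple real root z0 first, then factor out (1 - z/z0) and solve the remaining quadratic.
Testing z0 = 5: P(5) = 1 + (-1.7)(5) + (0.58)(5)^2 + (-0.056)(5)^3
  = 1 + (-8.5) + (14.5) + (-7) = 0.  So z_0 = 5 is a root, |z_0| = 5.
Divide out the factor (1 - 0.2 z) = (1 - z/z0) (since 1/z0 = 0.2):
  P(z) = (1 - 0.2 z)(1 + (-1.5) z + (0.28) z^2)
  [check: z-coef -1.5 - (0.2) = -1.7; z^2-coef 0.28 - (0.2)(-1.5) = 0.58; z^3-coef -(0.2)(0.28) = -0.056.]
Remaining roots from the quadratic factor 1 + (-1.5) z + (0.28) z^2:
  Set 1 + (-1.5) z + (0.28) z^2 = 0, i.e. a z^2 + b z + c = 0 with a = 0.28, b = -1.5, c = 1.
  Discriminant D = b^2 - 4ac = (-1.5)^2 - 4*(0.28)*1 = 2.25 - (1.12) = 1.13.
  D >= 0, so the roots are real: z = (-b +/- sqrt(D)) / (2a) = (1.5 +/- 1.063015) / (0.56).
    z_1 = (1.5 + 1.063015) / (0.56) = 4.5768,   |z_1| = 4.5768.
    z_2 = (1.5 - 1.063015) / (0.56) = 0.7803,   |z_2| = 0.7803.
Moduli of all roots: 5.0000, 4.5768, 0.7803.
All moduli strictly greater than 1? No.
Verdict: Not invertible.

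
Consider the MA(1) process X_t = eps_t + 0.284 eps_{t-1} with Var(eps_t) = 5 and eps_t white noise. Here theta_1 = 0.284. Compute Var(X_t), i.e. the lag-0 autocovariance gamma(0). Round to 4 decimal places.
\gamma(0) = 5.4033

For an MA(q) process X_t = eps_t + sum_i theta_i eps_{t-i} with
Var(eps_t) = sigma^2, the variance is
  gamma(0) = sigma^2 * (1 + sum_i theta_i^2).
  sum_i theta_i^2 = (0.284)^2 = 0.080656.
  gamma(0) = 5 * (1 + 0.080656) = 5 * 1.080656 = 5.40328, which rounds to 5.4033.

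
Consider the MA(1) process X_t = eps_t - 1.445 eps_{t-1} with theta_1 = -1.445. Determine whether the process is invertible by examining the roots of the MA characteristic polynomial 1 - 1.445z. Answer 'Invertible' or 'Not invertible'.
\text{Not invertible}

The MA(q) characteristic polynomial is P(z) = 1 - 1.445z.
Invertibility requires all roots to lie outside the unit circle, i.e. |z| > 1 for every root.
This is linear in z: 1 + (-1.445) z = 0  =>  z = -1/(-1.445) = 0.692042,  |z| = 0.692042.
Moduli of all roots: 0.6920.
All moduli strictly greater than 1? No.
Verdict: Not invertible.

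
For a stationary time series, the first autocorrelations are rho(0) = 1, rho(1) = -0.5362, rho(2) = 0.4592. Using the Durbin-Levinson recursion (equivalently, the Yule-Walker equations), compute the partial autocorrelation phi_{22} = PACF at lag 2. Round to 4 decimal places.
\phi_{22} = 0.2410

The PACF at lag k is phi_{kk}, the last component of the solution
to the Yule-Walker system G_k phi = r_k where
  (G_k)_{ij} = rho(|i - j|), (r_k)_i = rho(i), i,j = 1..k.
Equivalently, Durbin-Levinson gives phi_{kk} iteratively:
  phi_{11} = rho(1)
  phi_{kk} = [rho(k) - sum_{j=1..k-1} phi_{k-1,j} rho(k-j)]
            / [1 - sum_{j=1..k-1} phi_{k-1,j} rho(j)],
  phi_{k,j} = phi_{k-1,j} - phi_{kk} phi_{k-1,k-j},  j = 1..k-1.
Step k = 1:
  phi_11 = rho(1) = -0.5362.
Step k = 2:
  phi_22 = [rho(2) - phi_11 rho(1)] / [1 - phi_11 rho(1)] = [0.4592 - (-0.5362)(-0.5362)] / [1 - (-0.5362)(-0.5362)]
         = 0.17168956 / 0.71248956 = 0.241.
Therefore phi_{22} = 0.2410.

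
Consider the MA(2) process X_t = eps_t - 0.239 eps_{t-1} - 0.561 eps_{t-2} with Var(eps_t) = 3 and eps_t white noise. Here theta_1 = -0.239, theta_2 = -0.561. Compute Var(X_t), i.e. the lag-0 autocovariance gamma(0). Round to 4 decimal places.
\gamma(0) = 4.1155

For an MA(q) process X_t = eps_t + sum_i theta_i eps_{t-i} with
Var(eps_t) = sigma^2, the variance is
  gamma(0) = sigma^2 * (1 + sum_i theta_i^2).
  sum_i theta_i^2 = (-0.239)^2 + (-0.561)^2 = 0.057121 + 0.314721 = 0.371842.
  gamma(0) = 3 * (1 + 0.371842) = 3 * 1.371842 = 4.115526, which rounds to 4.1155.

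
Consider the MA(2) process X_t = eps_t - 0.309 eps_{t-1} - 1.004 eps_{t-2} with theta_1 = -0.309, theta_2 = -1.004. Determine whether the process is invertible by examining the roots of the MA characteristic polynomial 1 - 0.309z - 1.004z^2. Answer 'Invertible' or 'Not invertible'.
\text{Not invertible}

The MA(q) characteristic polynomial is P(z) = 1 - 0.309z - 1.004z^2.
Invertibility requires all roots to lie outside the unit circle, i.e. |z| > 1 for every root.
Set 1 + (-0.309) z + (-1.004) z^2 = 0, i.e. a z^2 + b z + c = 0 with a = -1.004, b = -0.309, c = 1.
Discriminant D = b^2 - 4ac = (-0.309)^2 - 4*(-1.004)*1 = 0.095481 - (-4.016) = 4.111481.
D >= 0, so the roots are real: z = (-b +/- sqrt(D)) / (2a) = (0.309 +/- 2.027679) / (-2.008).
  z_1 = (0.309 + 2.027679) / (-2.008) = -1.1637,   |z_1| = 1.1637.
  z_2 = (0.309 - 2.027679) / (-2.008) = 0.8559,   |z_2| = 0.8559.
Moduli of all roots: 1.1637, 0.8559.
All moduli strictly greater than 1? No.
Verdict: Not invertible.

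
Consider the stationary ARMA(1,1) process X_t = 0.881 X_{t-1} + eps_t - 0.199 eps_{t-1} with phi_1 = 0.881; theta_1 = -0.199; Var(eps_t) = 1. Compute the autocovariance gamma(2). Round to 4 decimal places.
\gamma(2) = 2.2137

Multiply the model equation by X_{t-k} and take expectations. With theta_0 = psi_0 = 1 and psi_j the MA(infinity) weights, this gives
  gamma(k) - sum_i phi_i gamma(k-i) = c_k,
  c_k = sigma^2 * sum_{j=k..q} theta_j psi_{j-k}   (c_k = 0 for k > q),
using gamma(-m) = gamma(m).
psi-weights needed (psi_j = theta_j + sum_i phi_i psi_{j-i}):
  psi_1 = theta_1 + phi_1 = -0.199 + (0.881) = 0.682
Right-hand sides:
  c_0 = sigma^2 (1 + theta_1 psi_1) = 1 * (1 + (-0.199)(0.682)) = 1 * 0.864282 = 0.864282
  c_1 = sigma^2 theta_1 = 1 * (-0.199) = -0.199
  c_2 = 0
Equations for k = 0 and k = 1 (AR order 1):
  gamma(0) = phi_1 gamma(1) + c_0
  gamma(1) = phi_1 gamma(0) + c_1
Substituting the second into the first: gamma(0) (1 - phi_1^2) = c_0 + phi_1 c_1, so
  gamma(0) = (c_0 + phi_1 c_1) / (1 - phi_1^2) = (0.864282 + (0.881)(-0.199)) / (1 - (0.881)^2) = 0.688963 / 0.223839 = 3.07794.
  gamma(1) = phi_1 gamma(0) + c_1 = (0.881)(3.07794) + (-0.199) = 2.512665.
For k = 2 (> q): gamma(2) = phi_1 gamma(1) = (0.881)(2.512665) = 2.213658.
Therefore gamma(2) = 2.2137 (to 4 decimal places).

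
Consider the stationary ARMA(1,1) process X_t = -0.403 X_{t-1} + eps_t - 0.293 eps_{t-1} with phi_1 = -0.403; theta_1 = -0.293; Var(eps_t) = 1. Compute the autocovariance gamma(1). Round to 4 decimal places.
\gamma(1) = -0.9291

Multiply the model equation by X_{t-k} and take expectations. With theta_0 = psi_0 = 1 and psi_j the MA(infinity) weights, this gives
  gamma(k) - sum_i phi_i gamma(k-i) = c_k,
  c_k = sigma^2 * sum_{j=k..q} theta_j psi_{j-k}   (c_k = 0 for k > q),
using gamma(-m) = gamma(m).
psi-weights needed (psi_j = theta_j + sum_i phi_i psi_{j-i}):
  psi_1 = theta_1 + phi_1 = -0.293 + (-0.403) = -0.696
Right-hand sides:
  c_0 = sigma^2 (1 + theta_1 psi_1) = 1 * (1 + (-0.293)(-0.696)) = 1 * 1.203928 = 1.203928
  c_1 = sigma^2 theta_1 = 1 * (-0.293) = -0.293
  c_2 = 0
Equations for k = 0 and k = 1 (AR order 1):
  gamma(0) = phi_1 gamma(1) + c_0
  gamma(1) = phi_1 gamma(0) + c_1
Substituting the second into the first: gamma(0) (1 - phi_1^2) = c_0 + phi_1 c_1, so
  gamma(0) = (c_0 + phi_1 c_1) / (1 - phi_1^2) = (1.203928 + (-0.403)(-0.293)) / (1 - (-0.403)^2) = 1.322007 / 0.837591 = 1.578344.
  gamma(1) = phi_1 gamma(0) + c_1 = (-0.403)(1.578344) + (-0.293) = -0.929073.
Therefore gamma(1) = -0.9291 (to 4 decimal places).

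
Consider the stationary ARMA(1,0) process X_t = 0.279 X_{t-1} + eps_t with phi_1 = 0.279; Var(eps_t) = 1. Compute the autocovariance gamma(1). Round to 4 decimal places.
\gamma(1) = 0.3026

Multiply the model equation by X_{t-k} and take expectations. With theta_0 = psi_0 = 1 and psi_j the MA(infinity) weights, this gives
  gamma(k) - sum_i phi_i gamma(k-i) = c_k,
  c_k = sigma^2 * sum_{j=k..q} theta_j psi_{j-k}   (c_k = 0 for k > q),
using gamma(-m) = gamma(m).
Pure AR (q = 0): c_0 = sigma^2 = 1, c_k = 0 for k >= 1.
Equations for k = 0 and k = 1 (AR order 1):
  gamma(0) = phi_1 gamma(1) + c_0
  gamma(1) = phi_1 gamma(0) + c_1
Substituting the second into the first: gamma(0) (1 - phi_1^2) = c_0 + phi_1 c_1, so
  gamma(0) = c_0 / (1 - phi_1^2) = 1 / (1 - (0.279)^2) = 1 / 0.922159 = 1.084412.
  gamma(1) = phi_1 gamma(0) = (0.279)(1.084412) = 0.302551.
Therefore gamma(1) = 0.3026 (to 4 decimal places).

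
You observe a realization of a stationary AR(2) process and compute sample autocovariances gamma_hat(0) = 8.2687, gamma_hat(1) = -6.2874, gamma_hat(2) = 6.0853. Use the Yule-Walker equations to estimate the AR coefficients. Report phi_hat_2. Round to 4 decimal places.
\hat\phi_{2} = 0.3740

The Yule-Walker equations for an AR(p) process read, in matrix form,
  Gamma_p phi = r_p,   with   (Gamma_p)_{ij} = gamma(|i - j|),
                       (r_p)_i = gamma(i),   i,j = 1..p.
Substitute the sample gammas (Toeplitz matrix and right-hand side of size 2):
  Gamma_p = [[8.2687, -6.2874], [-6.2874, 8.2687]]
  r_p     = [-6.2874, 6.0853]
Written out:
  8.2687 phi_1 - 6.2874 phi_2 = -6.2874
  -6.2874 phi_1 + 8.2687 phi_2 = 6.0853
Solve by Cramer's rule:
  det = gamma(0)^2 - gamma(1)^2 = (8.2687)^2 - (-6.2874)^2 = 68.37139969 - 39.53139876 = 28.84000093
  phi_hat_1 = [gamma(1) gamma(0) - gamma(1) gamma(2)] / det = [(-6.2874)(8.2687) - (-6.2874)(6.0853)] / 28.84000093 = -13.72790916 / 28.84000093 = -0.476
  phi_hat_2 = [gamma(0) gamma(2) - gamma(1)^2] / det = [(8.2687)(6.0853) - (-6.2874)^2] / 28.84000093 = 10.78612135 / 28.84000093 = 0.374
So phi_hat = [-0.4760, 0.3740].
Therefore phi_hat_2 = 0.3740.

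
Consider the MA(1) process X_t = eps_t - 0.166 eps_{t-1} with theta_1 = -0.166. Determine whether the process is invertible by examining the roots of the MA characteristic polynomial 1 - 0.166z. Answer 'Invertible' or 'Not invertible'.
\text{Invertible}

The MA(q) characteristic polynomial is P(z) = 1 - 0.166z.
Invertibility requires all roots to lie outside the unit circle, i.e. |z| > 1 for every root.
This is linear in z: 1 + (-0.166) z = 0  =>  z = -1/(-0.166) = 6.024096,  |z| = 6.024096.
Moduli of all roots: 6.0241.
All moduli strictly greater than 1? Yes.
Verdict: Invertible.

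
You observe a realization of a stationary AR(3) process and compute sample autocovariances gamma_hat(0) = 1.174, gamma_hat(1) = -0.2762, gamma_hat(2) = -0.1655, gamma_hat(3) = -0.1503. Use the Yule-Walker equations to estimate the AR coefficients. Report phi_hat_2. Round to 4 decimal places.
\hat\phi_{2} = -0.2760

The Yule-Walker equations for an AR(p) process read, in matrix form,
  Gamma_p phi = r_p,   with   (Gamma_p)_{ij} = gamma(|i - j|),
                       (r_p)_i = gamma(i),   i,j = 1..p.
Substitute the sample gammas (Toeplitz matrix and right-hand side of size 3):
  Gamma_p = [[1.174, -0.2762, -0.1655], [-0.2762, 1.174, -0.2762], [-0.1655, -0.2762, 1.174]]
  r_p     = [-0.2762, -0.1655, -0.1503]
Written out (R1..R3):
  (R1) 1.174 phi_1 - 0.2762 phi_2 - 0.1655 phi_3 = -0.2762
  (R2) -0.2762 phi_1 + 1.174 phi_2 - 0.2762 phi_3 = -0.1655
  (R3) -0.1655 phi_1 - 0.2762 phi_2 + 1.174 phi_3 = -0.1503
Gaussian elimination:
  R2 <- R2 - (-0.2762/1.174) R1 = R2 - (-0.235264) R1:  1.10902 phi_2 - 0.315136 phi_3 = -0.23048
  R3 <- R3 - (-0.1655/1.174) R1 = R3 - (-0.140971) R1:  -0.315136 phi_2 + 1.150669 phi_3 = -0.189236
  R3 <- R3 - (-0.315136/1.10902) R2 = R3 - (-0.284157) R2:  1.061121 phi_3 = -0.254729
Back-substitution:
  phi_hat_3 = -0.254729 / 1.061121 = -0.240056
  phi_hat_2 = (-0.23048 - (-0.315136)(-0.240056)) / 1.10902 = -0.276037
  phi_hat_1 = (-0.2762 - (-0.2762)(-0.276037) - (-0.1655)(-0.240056)) / 1.174 = -0.334047
So phi_hat = [-0.3340, -0.2760, -0.2401].
Therefore phi_hat_2 = -0.2760.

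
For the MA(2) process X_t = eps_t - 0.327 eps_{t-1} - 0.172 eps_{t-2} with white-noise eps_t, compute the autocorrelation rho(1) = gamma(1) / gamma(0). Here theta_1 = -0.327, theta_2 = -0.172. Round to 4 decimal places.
\rho(1) = -0.2382

For an MA(q) process with theta_0 = 1, the autocovariance is
  gamma(k) = sigma^2 * sum_{i=0..q-k} theta_i * theta_{i+k},
and rho(k) = gamma(k) / gamma(0). Sigma^2 cancels.
  numerator   = (1)*(-0.327) + (-0.327)*(-0.172) = -0.270756.
  denominator = (1)^2 + (-0.327)^2 + (-0.172)^2 = 1.136513.
  rho(1) = -0.270756 / 1.136513 = -0.2382.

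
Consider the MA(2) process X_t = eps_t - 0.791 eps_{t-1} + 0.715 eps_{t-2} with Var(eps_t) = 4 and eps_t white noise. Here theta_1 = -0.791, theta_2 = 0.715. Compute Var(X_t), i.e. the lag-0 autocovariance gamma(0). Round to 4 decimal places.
\gamma(0) = 8.5476

For an MA(q) process X_t = eps_t + sum_i theta_i eps_{t-i} with
Var(eps_t) = sigma^2, the variance is
  gamma(0) = sigma^2 * (1 + sum_i theta_i^2).
  sum_i theta_i^2 = (-0.791)^2 + (0.715)^2 = 0.625681 + 0.511225 = 1.136906.
  gamma(0) = 4 * (1 + 1.136906) = 4 * 2.136906 = 8.547624, which rounds to 8.5476.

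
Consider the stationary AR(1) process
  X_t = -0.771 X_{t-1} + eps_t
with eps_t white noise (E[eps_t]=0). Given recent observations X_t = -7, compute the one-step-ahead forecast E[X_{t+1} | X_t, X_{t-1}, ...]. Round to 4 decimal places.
E[X_{t+1} \mid \mathcal F_t] = 5.3970

For an AR(p) model X_t = c + sum_i phi_i X_{t-i} + eps_t, the
one-step-ahead conditional mean is
  E[X_{t+1} | X_t, ...] = c + sum_i phi_i X_{t+1-i}.
Substitute known values:
  E[X_{t+1} | ...] = (-0.771) * (-7)
                   = 5.3970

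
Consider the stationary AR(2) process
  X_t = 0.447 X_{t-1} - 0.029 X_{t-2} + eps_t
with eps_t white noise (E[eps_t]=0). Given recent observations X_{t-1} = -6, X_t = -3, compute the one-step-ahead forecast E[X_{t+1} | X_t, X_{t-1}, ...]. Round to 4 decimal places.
E[X_{t+1} \mid \mathcal F_t] = -1.1670

For an AR(p) model X_t = c + sum_i phi_i X_{t-i} + eps_t, the
one-step-ahead conditional mean is
  E[X_{t+1} | X_t, ...] = c + sum_i phi_i X_{t+1-i}.
Substitute known values:
  E[X_{t+1} | ...] = (0.447) * (-3) + (-0.029) * (-6)
                   = -1.1670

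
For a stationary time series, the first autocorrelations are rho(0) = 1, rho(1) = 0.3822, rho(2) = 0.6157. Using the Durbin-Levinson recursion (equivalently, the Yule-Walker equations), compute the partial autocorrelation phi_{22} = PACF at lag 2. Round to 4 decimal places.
\phi_{22} = 0.5500

The PACF at lag k is phi_{kk}, the last component of the solution
to the Yule-Walker system G_k phi = r_k where
  (G_k)_{ij} = rho(|i - j|), (r_k)_i = rho(i), i,j = 1..k.
Equivalently, Durbin-Levinson gives phi_{kk} iteratively:
  phi_{11} = rho(1)
  phi_{kk} = [rho(k) - sum_{j=1..k-1} phi_{k-1,j} rho(k-j)]
            / [1 - sum_{j=1..k-1} phi_{k-1,j} rho(j)],
  phi_{k,j} = phi_{k-1,j} - phi_{kk} phi_{k-1,k-j},  j = 1..k-1.
Step k = 1:
  phi_11 = rho(1) = 0.3822.
Step k = 2:
  phi_22 = [rho(2) - phi_11 rho(1)] / [1 - phi_11 rho(1)] = [0.6157 - (0.3822)(0.3822)] / [1 - (0.3822)(0.3822)]
         = 0.46962316 / 0.85392316 = 0.55.
Therefore phi_{22} = 0.5500.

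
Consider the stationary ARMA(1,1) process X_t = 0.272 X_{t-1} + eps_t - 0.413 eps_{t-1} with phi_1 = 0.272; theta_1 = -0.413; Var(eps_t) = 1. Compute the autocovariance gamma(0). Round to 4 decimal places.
\gamma(0) = 1.0215

Multiply the model equation by X_{t-k} and take expectations. With theta_0 = psi_0 = 1 and psi_j the MA(infinity) weights, this gives
  gamma(k) - sum_i phi_i gamma(k-i) = c_k,
  c_k = sigma^2 * sum_{j=k..q} theta_j psi_{j-k}   (c_k = 0 for k > q),
using gamma(-m) = gamma(m).
psi-weights needed (psi_j = theta_j + sum_i phi_i psi_{j-i}):
  psi_1 = theta_1 + phi_1 = -0.413 + (0.272) = -0.141
Right-hand sides:
  c_0 = sigma^2 (1 + theta_1 psi_1) = 1 * (1 + (-0.413)(-0.141)) = 1 * 1.058233 = 1.058233
  c_1 = sigma^2 theta_1 = 1 * (-0.413) = -0.413
  c_2 = 0
Equations for k = 0 and k = 1 (AR order 1):
  gamma(0) = phi_1 gamma(1) + c_0
  gamma(1) = phi_1 gamma(0) + c_1
Substituting the second into the first: gamma(0) (1 - phi_1^2) = c_0 + phi_1 c_1, so
  gamma(0) = (c_0 + phi_1 c_1) / (1 - phi_1^2) = (1.058233 + (0.272)(-0.413)) / (1 - (0.272)^2) = 0.945897 / 0.926016 = 1.021469.
Therefore gamma(0) = 1.0215 (to 4 decimal places).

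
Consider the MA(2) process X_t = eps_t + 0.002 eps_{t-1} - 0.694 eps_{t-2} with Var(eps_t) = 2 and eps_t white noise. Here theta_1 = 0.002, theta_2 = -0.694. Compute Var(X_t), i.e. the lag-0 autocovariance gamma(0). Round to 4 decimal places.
\gamma(0) = 2.9633

For an MA(q) process X_t = eps_t + sum_i theta_i eps_{t-i} with
Var(eps_t) = sigma^2, the variance is
  gamma(0) = sigma^2 * (1 + sum_i theta_i^2).
  sum_i theta_i^2 = (0.002)^2 + (-0.694)^2 = 0.000004 + 0.481636 = 0.48164.
  gamma(0) = 2 * (1 + 0.48164) = 2 * 1.48164 = 2.96328, which rounds to 2.9633.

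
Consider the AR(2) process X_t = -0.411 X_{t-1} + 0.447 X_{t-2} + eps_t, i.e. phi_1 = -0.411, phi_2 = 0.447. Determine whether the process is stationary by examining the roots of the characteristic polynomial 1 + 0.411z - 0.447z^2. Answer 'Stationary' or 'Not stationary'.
\text{Stationary}

The AR(p) characteristic polynomial is P(z) = 1 + 0.411z - 0.447z^2.
Stationarity requires all roots to lie outside the unit circle, i.e. |z| > 1 for every root.
Set 1 + (0.411) z + (-0.447) z^2 = 0, i.e. a z^2 + b z + c = 0 with a = -0.447, b = 0.411, c = 1.
Discriminant D = b^2 - 4ac = (0.411)^2 - 4*(-0.447)*1 = 0.168921 - (-1.788) = 1.956921.
D >= 0, so the roots are real: z = (-b +/- sqrt(D)) / (2a) = (-0.411 +/- 1.3989) / (-0.894).
  z_1 = (-0.411 + 1.3989) / (-0.894) = -1.105,   |z_1| = 1.105.
  z_2 = (-0.411 - 1.3989) / (-0.894) = 2.0245,   |z_2| = 2.0245.
Moduli of all roots: 1.1050, 2.0245.
All moduli strictly greater than 1? Yes.
Verdict: Stationary.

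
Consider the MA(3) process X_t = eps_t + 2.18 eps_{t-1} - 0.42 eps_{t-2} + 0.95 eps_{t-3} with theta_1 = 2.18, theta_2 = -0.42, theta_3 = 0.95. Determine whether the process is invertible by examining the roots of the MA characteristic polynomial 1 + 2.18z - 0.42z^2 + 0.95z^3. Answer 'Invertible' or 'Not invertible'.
\text{Not invertible}

The MA(q) characteristic polynomial is P(z) = 1 + 2.18z - 0.42z^2 + 0.95z^3.
Invertibility requires all roots to lie outside the unit circle, i.e. |z| > 1 for every root.
Degree 3: look for a simple real root z0 first, then factor out (1 - z/z0) and solve the remaining quadratic.
Testing z0 = -0.4: P(-0.4) = 1 + (2.18)(-0.4) + (-0.42)(-0.4)^2 + (0.95)(-0.4)^3
  = 1 + (-0.872) + (-0.0672) + (-0.0608) = 0.  So z_0 = -0.4 is a root, |z_0| = 0.4.
Divide out the factor (1 + 2.5 z) = (1 - z/z0) (since 1/z0 = -2.5):
  P(z) = (1 + 2.5 z)(1 + (-0.32) z + (0.38) z^2)
  [check: z-coef -0.32 - (-2.5) = 2.18; z^2-coef 0.38 - (-2.5)(-0.32) = -0.42; z^3-coef -(-2.5)(0.38) = 0.95.]
Remaining roots from the quadratic factor 1 + (-0.32) z + (0.38) z^2:
  Set 1 + (-0.32) z + (0.38) z^2 = 0, i.e. a z^2 + b z + c = 0 with a = 0.38, b = -0.32, c = 1.
  Discriminant D = b^2 - 4ac = (-0.32)^2 - 4*(0.38)*1 = 0.1024 - (1.52) = -1.4176.
  D < 0, so the roots are the complex-conjugate pair z = (-b +/- i sqrt(-D)) / (2a) = 0.4211 +/- 1.5666i.
  For a conjugate pair |z|^2 = z * conj(z) = (product of roots) = c/a = 1/(0.38) = 2.631579, so |z| = sqrt(2.631579) = 1.6222 for both roots.
Moduli of all roots: 0.4000, 1.6222, 1.6222.
All moduli strictly greater than 1? No.
Verdict: Not invertible.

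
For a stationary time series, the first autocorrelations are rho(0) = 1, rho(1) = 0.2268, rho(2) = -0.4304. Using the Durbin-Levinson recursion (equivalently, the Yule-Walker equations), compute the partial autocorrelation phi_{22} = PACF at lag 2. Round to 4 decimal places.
\phi_{22} = -0.5080

The PACF at lag k is phi_{kk}, the last component of the solution
to the Yule-Walker system G_k phi = r_k where
  (G_k)_{ij} = rho(|i - j|), (r_k)_i = rho(i), i,j = 1..k.
Equivalently, Durbin-Levinson gives phi_{kk} iteratively:
  phi_{11} = rho(1)
  phi_{kk} = [rho(k) - sum_{j=1..k-1} phi_{k-1,j} rho(k-j)]
            / [1 - sum_{j=1..k-1} phi_{k-1,j} rho(j)],
  phi_{k,j} = phi_{k-1,j} - phi_{kk} phi_{k-1,k-j},  j = 1..k-1.
Step k = 1:
  phi_11 = rho(1) = 0.2268.
Step k = 2:
  phi_22 = [rho(2) - phi_11 rho(1)] / [1 - phi_11 rho(1)] = [-0.4304 - (0.2268)(0.2268)] / [1 - (0.2268)(0.2268)]
         = -0.48183824 / 0.94856176 = -0.508.
Therefore phi_{22} = -0.5080.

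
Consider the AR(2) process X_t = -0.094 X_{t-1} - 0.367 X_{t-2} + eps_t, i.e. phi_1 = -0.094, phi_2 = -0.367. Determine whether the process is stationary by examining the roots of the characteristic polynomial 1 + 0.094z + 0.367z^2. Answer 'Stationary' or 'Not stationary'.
\text{Stationary}

The AR(p) characteristic polynomial is P(z) = 1 + 0.094z + 0.367z^2.
Stationarity requires all roots to lie outside the unit circle, i.e. |z| > 1 for every root.
Set 1 + (0.094) z + (0.367) z^2 = 0, i.e. a z^2 + b z + c = 0 with a = 0.367, b = 0.094, c = 1.
Discriminant D = b^2 - 4ac = (0.094)^2 - 4*(0.367)*1 = 0.008836 - (1.468) = -1.459164.
D < 0, so the roots are the complex-conjugate pair z = (-b +/- i sqrt(-D)) / (2a) = -0.1281 +/- 1.6457i.
For a conjugate pair |z|^2 = z * conj(z) = (product of roots) = c/a = 1/(0.367) = 2.724796, so |z| = sqrt(2.724796) = 1.6507 for both roots.
Moduli of all roots: 1.6507, 1.6507.
All moduli strictly greater than 1? Yes.
Verdict: Stationary.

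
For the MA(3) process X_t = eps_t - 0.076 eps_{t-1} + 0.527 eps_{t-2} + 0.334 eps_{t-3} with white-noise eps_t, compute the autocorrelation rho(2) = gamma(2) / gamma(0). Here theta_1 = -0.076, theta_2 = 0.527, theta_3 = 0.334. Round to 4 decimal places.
\rho(2) = 0.3596

For an MA(q) process with theta_0 = 1, the autocovariance is
  gamma(k) = sigma^2 * sum_{i=0..q-k} theta_i * theta_{i+k},
and rho(k) = gamma(k) / gamma(0). Sigma^2 cancels.
  numerator   = (1)*(0.527) + (-0.076)*(0.334) = 0.501616.
  denominator = (1)^2 + (-0.076)^2 + (0.527)^2 + (0.334)^2 = 1.395061.
  rho(2) = 0.501616 / 1.395061 = 0.3596.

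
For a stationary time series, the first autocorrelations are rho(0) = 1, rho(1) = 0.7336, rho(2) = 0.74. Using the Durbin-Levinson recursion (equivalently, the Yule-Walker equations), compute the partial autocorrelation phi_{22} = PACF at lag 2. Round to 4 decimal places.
\phi_{22} = 0.4370

The PACF at lag k is phi_{kk}, the last component of the solution
to the Yule-Walker system G_k phi = r_k where
  (G_k)_{ij} = rho(|i - j|), (r_k)_i = rho(i), i,j = 1..k.
Equivalently, Durbin-Levinson gives phi_{kk} iteratively:
  phi_{11} = rho(1)
  phi_{kk} = [rho(k) - sum_{j=1..k-1} phi_{k-1,j} rho(k-j)]
            / [1 - sum_{j=1..k-1} phi_{k-1,j} rho(j)],
  phi_{k,j} = phi_{k-1,j} - phi_{kk} phi_{k-1,k-j},  j = 1..k-1.
Step k = 1:
  phi_11 = rho(1) = 0.7336.
Step k = 2:
  phi_22 = [rho(2) - phi_11 rho(1)] / [1 - phi_11 rho(1)] = [0.74 - (0.7336)(0.7336)] / [1 - (0.7336)(0.7336)]
         = 0.20183104 / 0.46183104 = 0.437.
Therefore phi_{22} = 0.4370.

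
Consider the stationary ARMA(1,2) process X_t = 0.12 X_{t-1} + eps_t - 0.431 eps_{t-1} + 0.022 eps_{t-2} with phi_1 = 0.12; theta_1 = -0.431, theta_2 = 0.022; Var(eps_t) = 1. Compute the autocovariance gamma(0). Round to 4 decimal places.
\gamma(0) = 1.0970

Multiply the model equation by X_{t-k} and take expectations. With theta_0 = psi_0 = 1 and psi_j the MA(infinity) weights, this gives
  gamma(k) - sum_i phi_i gamma(k-i) = c_k,
  c_k = sigma^2 * sum_{j=k..q} theta_j psi_{j-k}   (c_k = 0 for k > q),
using gamma(-m) = gamma(m).
psi-weights needed (psi_j = theta_j + sum_i phi_i psi_{j-i}):
  psi_1 = theta_1 + phi_1 = -0.431 + (0.12) = -0.311
  psi_2 = theta_2 + phi_1 psi_1 = 0.022 + (0.12)(-0.311) = -0.01532
Right-hand sides:
  c_0 = sigma^2 (1 + theta_1 psi_1 + theta_2 psi_2) = 1 * (1 + (-0.431)(-0.311) + (0.022)(-0.01532)) = 1 * 1.133704 = 1.133704
  c_1 = sigma^2 (theta_1 + theta_2 psi_1) = 1 * (-0.431 + (0.022)(-0.311)) = -0.437842
  c_2 = sigma^2 theta_2 = 1 * (0.022) = 0.022
Equations for k = 0 and k = 1 (AR order 1):
  gamma(0) = phi_1 gamma(1) + c_0
  gamma(1) = phi_1 gamma(0) + c_1
Substituting the second into the first: gamma(0) (1 - phi_1^2) = c_0 + phi_1 c_1, so
  gamma(0) = (c_0 + phi_1 c_1) / (1 - phi_1^2) = (1.133704 + (0.12)(-0.437842)) / (1 - (0.12)^2) = 1.081163 / 0.9856 = 1.096959.
Therefore gamma(0) = 1.0970 (to 4 decimal places).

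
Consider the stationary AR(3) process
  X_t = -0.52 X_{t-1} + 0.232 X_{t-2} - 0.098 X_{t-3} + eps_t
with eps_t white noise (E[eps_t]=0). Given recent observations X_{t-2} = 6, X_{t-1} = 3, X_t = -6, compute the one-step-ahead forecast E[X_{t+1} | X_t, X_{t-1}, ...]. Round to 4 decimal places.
E[X_{t+1} \mid \mathcal F_t] = 3.2280

For an AR(p) model X_t = c + sum_i phi_i X_{t-i} + eps_t, the
one-step-ahead conditional mean is
  E[X_{t+1} | X_t, ...] = c + sum_i phi_i X_{t+1-i}.
Substitute known values:
  E[X_{t+1} | ...] = (-0.52) * (-6) + (0.232) * (3) + (-0.098) * (6)
                   = 3.2280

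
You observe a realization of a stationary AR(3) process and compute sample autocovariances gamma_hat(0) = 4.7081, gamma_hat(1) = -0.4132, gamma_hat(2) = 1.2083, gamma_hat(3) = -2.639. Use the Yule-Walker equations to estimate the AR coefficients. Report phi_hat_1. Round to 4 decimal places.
\hat\phi_{1} = 0.0750

The Yule-Walker equations for an AR(p) process read, in matrix form,
  Gamma_p phi = r_p,   with   (Gamma_p)_{ij} = gamma(|i - j|),
                       (r_p)_i = gamma(i),   i,j = 1..p.
Substitute the sample gammas (Toeplitz matrix and right-hand side of size 3):
  Gamma_p = [[4.7081, -0.4132, 1.2083], [-0.4132, 4.7081, -0.4132], [1.2083, -0.4132, 4.7081]]
  r_p     = [-0.4132, 1.2083, -2.639]
Written out (R1..R3):
  (R1) 4.7081 phi_1 - 0.4132 phi_2 + 1.2083 phi_3 = -0.4132
  (R2) -0.4132 phi_1 + 4.7081 phi_2 - 0.4132 phi_3 = 1.2083
  (R3) 1.2083 phi_1 - 0.4132 phi_2 + 4.7081 phi_3 = -2.639
Gaussian elimination:
  R2 <- R2 - (-0.4132/4.7081) R1 = R2 - (-0.087764) R1:  4.671836 phi_2 - 0.307155 phi_3 = 1.172036
  R3 <- R3 - (1.2083/4.7081) R1 = R3 - (0.256643) R1:  -0.307155 phi_2 + 4.397998 phi_3 = -2.532955
  R3 <- R3 - (-0.307155/4.671836) R2 = R3 - (-0.065746) R2:  4.377804 phi_3 = -2.455898
Back-substitution:
  phi_hat_3 = -2.455898 / 4.377804 = -0.560989
  phi_hat_2 = (1.172036 - (-0.307155)(-0.560989)) / 4.671836 = 0.21399
  phi_hat_1 = (-0.4132 - (-0.4132)(0.21399) - (1.2083)(-0.560989)) / 4.7081 = 0.074991
So phi_hat = [0.0750, 0.2140, -0.5610].
Therefore phi_hat_1 = 0.0750.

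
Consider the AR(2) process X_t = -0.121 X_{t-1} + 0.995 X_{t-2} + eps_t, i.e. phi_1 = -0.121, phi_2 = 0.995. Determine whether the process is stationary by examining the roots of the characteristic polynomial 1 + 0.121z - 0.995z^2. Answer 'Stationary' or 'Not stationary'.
\text{Not stationary}

The AR(p) characteristic polynomial is P(z) = 1 + 0.121z - 0.995z^2.
Stationarity requires all roots to lie outside the unit circle, i.e. |z| > 1 for every root.
Set 1 + (0.121) z + (-0.995) z^2 = 0, i.e. a z^2 + b z + c = 0 with a = -0.995, b = 0.121, c = 1.
Discriminant D = b^2 - 4ac = (0.121)^2 - 4*(-0.995)*1 = 0.014641 - (-3.98) = 3.994641.
D >= 0, so the roots are real: z = (-b +/- sqrt(D)) / (2a) = (-0.121 +/- 1.99866) / (-1.99).
  z_1 = (-0.121 + 1.99866) / (-1.99) = -0.9435,   |z_1| = 0.9435.
  z_2 = (-0.121 - 1.99866) / (-1.99) = 1.0652,   |z_2| = 1.0652.
Moduli of all roots: 0.9435, 1.0652.
All moduli strictly greater than 1? No.
Verdict: Not stationary.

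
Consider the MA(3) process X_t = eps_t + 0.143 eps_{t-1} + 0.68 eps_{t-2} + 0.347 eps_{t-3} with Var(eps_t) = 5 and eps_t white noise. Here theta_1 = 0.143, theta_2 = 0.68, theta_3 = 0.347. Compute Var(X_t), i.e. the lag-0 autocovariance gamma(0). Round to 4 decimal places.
\gamma(0) = 8.0163

For an MA(q) process X_t = eps_t + sum_i theta_i eps_{t-i} with
Var(eps_t) = sigma^2, the variance is
  gamma(0) = sigma^2 * (1 + sum_i theta_i^2).
  sum_i theta_i^2 = (0.143)^2 + (0.68)^2 + (0.347)^2 = 0.020449 + 0.4624 + 0.120409 = 0.603258.
  gamma(0) = 5 * (1 + 0.603258) = 5 * 1.603258 = 8.01629, which rounds to 8.0163.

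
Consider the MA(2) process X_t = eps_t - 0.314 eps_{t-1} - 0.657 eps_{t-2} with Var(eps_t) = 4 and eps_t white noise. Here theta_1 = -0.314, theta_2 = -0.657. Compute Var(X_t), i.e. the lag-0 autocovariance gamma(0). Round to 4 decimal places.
\gamma(0) = 6.1210

For an MA(q) process X_t = eps_t + sum_i theta_i eps_{t-i} with
Var(eps_t) = sigma^2, the variance is
  gamma(0) = sigma^2 * (1 + sum_i theta_i^2).
  sum_i theta_i^2 = (-0.314)^2 + (-0.657)^2 = 0.098596 + 0.431649 = 0.530245.
  gamma(0) = 4 * (1 + 0.530245) = 4 * 1.530245 = 6.12098, which rounds to 6.1210.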